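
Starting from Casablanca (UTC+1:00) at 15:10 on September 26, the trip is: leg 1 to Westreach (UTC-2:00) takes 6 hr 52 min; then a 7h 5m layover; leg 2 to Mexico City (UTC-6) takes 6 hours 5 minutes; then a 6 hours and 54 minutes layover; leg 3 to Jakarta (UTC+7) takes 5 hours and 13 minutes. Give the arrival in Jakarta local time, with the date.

Convert departure to UTC: 15:10 − 1:00 = 14:10 UTC on Sep 26.
Add 6 hours and 52 minutes leg 1 → 21:02 UTC.
Add 7 hours 5 minutes layover in Westreach → 04:07 UTC (Sep 27).
Add 6 hours 5 minutes leg 2 → 10:12 UTC.
Add 6 hours 54 minutes layover in Mexico City → 17:06 UTC.
Add 5 hours and 13 minutes leg 3 → 22:19 UTC.
Jakarta is UTC+7:00, so local arrival = 22:19 + 7:00 = 05:19 on Sep 28.

05:19 on Sep 28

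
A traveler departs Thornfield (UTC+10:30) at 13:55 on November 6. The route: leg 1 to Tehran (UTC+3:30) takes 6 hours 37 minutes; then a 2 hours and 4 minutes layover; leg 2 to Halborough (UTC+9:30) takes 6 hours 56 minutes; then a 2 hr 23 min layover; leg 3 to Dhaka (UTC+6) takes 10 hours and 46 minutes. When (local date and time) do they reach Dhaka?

14:11 on November 7

Convert departure to UTC: 13:55 − 10:30 = 03:25 UTC on Nov 6.
Add 6 hours 37 minutes leg 1 → 10:02 UTC.
Add 2 hours 4 minutes layover in Tehran → 12:06 UTC.
Add 6 hours and 56 minutes leg 2 → 19:02 UTC.
Add 2 hours 23 minutes layover in Halborough → 21:25 UTC.
Add 10 hours 46 minutes leg 3 → 08:11 UTC (Nov 7).
Dhaka is UTC+6:00, so local arrival = 08:11 + 6:00 = 14:11 on Nov 7.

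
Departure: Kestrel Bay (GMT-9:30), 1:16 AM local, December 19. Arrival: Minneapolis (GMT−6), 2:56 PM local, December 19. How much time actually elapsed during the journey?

Departure in UTC: 1:16 AM + 9:30 = 10:46 AM on Dec 19.
Arrival in UTC: 2:56 PM + 6:00 = 8:56 PM on Dec 19.
Elapsed = 8:56 PM − 10:46 AM = 10 hours 10 minutes.

10 hours 10 minutes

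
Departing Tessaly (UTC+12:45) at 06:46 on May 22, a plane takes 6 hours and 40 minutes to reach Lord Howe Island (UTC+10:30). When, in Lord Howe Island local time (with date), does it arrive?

11:11 on May 22

Convert departure to UTC: 06:46 − 12:45 = 18:01 UTC on May 21.
Add 6 hours and 40 minutes travel time → 00:41 UTC (May 22).
Lord Howe Island is UTC+10:30, so local arrival = 00:41 + 10:30 = 11:11 on May 22.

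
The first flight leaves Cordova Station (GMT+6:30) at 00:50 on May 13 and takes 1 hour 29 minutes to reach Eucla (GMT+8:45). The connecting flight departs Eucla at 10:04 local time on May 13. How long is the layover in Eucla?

Convert departure to UTC: 00:50 − 6:30 = 18:20 UTC on May 12.
Add 1 hour 29 minutes flight time → 19:49 UTC.
Eucla is UTC+8:45, so local arrival = 19:49 + 8:45 = 04:34 on May 13.
Layover = 10:04 − 04:34 = 5 hours 30 minutes.

5 hours 30 minutes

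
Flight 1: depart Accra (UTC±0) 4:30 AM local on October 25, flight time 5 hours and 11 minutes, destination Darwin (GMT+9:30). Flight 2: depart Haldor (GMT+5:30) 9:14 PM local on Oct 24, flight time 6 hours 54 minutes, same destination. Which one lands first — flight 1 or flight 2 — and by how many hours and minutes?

Flight 1 departs at 4:30 AM UTC (Oct 25).
+5 hours and 11 minutes → arrive 9:41 AM UTC on Oct 25.
Flight 2 in UTC: 9:14 PM − 5:30 = 3:44 PM on Oct 24.
+6 hours and 54 minutes → arrive 10:38 PM UTC on Oct 24.
Flight 2 lands earlier by 11 hours 3 minutes.

the second, by 11 hours 3 minutes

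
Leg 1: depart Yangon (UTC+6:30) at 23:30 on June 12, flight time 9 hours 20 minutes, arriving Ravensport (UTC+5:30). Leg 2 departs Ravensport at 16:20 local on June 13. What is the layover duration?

8 hours 30 minutes

Convert departure to UTC: 23:30 − 6:30 = 17:00 UTC on Jun 12.
Add 9 hours 20 minutes flight time → 02:20 UTC (Jun 13).
Ravensport is UTC+5:30, so local arrival = 02:20 + 5:30 = 07:50 on Jun 13.
Layover = 16:20 − 07:50 = 8 hours 30 minutes.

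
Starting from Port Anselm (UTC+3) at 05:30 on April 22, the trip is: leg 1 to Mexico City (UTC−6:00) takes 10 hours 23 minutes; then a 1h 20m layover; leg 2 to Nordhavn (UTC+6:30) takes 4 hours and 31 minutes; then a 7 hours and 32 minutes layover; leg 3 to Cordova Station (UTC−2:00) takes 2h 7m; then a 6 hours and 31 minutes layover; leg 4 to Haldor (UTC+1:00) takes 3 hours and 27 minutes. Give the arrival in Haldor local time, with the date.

Convert departure to UTC: 05:30 − 3:00 = 02:30 UTC on Apr 22.
Add 10 hours 23 minutes leg 1 → 12:53 UTC.
Add 1 hour and 20 minutes layover in Mexico City → 14:13 UTC.
Add 4 hours and 31 minutes leg 2 → 18:44 UTC.
Add 7 hours 32 minutes layover in Nordhavn → 02:16 UTC (Apr 23).
Add 2 hours and 7 minutes leg 3 → 04:23 UTC.
Add 6 hours and 31 minutes layover in Cordova Station → 10:54 UTC.
Add 3 hours 27 minutes leg 4 → 14:21 UTC.
Haldor is UTC+1:00, so local arrival = 14:21 + 1:00 = 15:21 on Apr 23.

15:21 on April 23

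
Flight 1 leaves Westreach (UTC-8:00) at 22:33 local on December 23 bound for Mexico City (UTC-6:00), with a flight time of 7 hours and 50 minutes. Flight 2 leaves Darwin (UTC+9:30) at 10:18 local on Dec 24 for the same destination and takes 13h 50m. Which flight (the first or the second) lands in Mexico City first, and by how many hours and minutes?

the first, by 15 minutes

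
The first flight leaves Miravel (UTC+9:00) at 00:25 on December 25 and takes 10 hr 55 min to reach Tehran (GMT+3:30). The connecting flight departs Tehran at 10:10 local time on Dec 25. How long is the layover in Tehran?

Convert departure to UTC: 00:25 − 9:00 = 15:25 UTC on Dec 24.
Add 10 hours 55 minutes flight time → 02:20 UTC (Dec 25).
Tehran is UTC+3:30, so local arrival = 02:20 + 3:30 = 05:50 on Dec 25.
Layover = 10:10 − 05:50 = 4 hours 20 minutes.

4 hours 20 minutes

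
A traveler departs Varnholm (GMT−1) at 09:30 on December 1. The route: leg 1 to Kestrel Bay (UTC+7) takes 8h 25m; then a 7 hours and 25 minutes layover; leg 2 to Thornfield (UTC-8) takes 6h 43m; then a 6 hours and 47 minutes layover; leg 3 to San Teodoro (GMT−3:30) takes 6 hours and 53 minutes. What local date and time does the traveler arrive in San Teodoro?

19:13 on Dec 2

Convert departure to UTC: 09:30 + 1:00 = 10:30 UTC on Dec 1.
Add 8 hours 25 minutes leg 1 → 18:55 UTC.
Add 7 hours and 25 minutes layover in Kestrel Bay → 02:20 UTC (Dec 2).
Add 6 hours and 43 minutes leg 2 → 09:03 UTC.
Add 6 hours and 47 minutes layover in Thornfield → 15:50 UTC.
Add 6 hours and 53 minutes leg 3 → 22:43 UTC.
San Teodoro is UTC−3:30, so local arrival = 22:43 − 3:30 = 19:13 on Dec 2.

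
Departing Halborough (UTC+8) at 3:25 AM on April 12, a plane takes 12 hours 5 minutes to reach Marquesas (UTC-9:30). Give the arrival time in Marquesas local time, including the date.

10:00 PM on Apr 11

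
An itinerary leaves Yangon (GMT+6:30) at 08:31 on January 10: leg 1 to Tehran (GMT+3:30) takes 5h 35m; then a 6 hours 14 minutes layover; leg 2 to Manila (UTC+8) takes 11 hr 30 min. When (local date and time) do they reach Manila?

09:20 on January 11

Convert departure to UTC: 08:31 − 6:30 = 02:01 UTC on Jan 10.
Add 5 hours 35 minutes leg 1 → 07:36 UTC.
Add 6 hours 14 minutes layover in Tehran → 13:50 UTC.
Add 11 hours and 30 minutes leg 2 → 01:20 UTC (Jan 11).
Manila is UTC+8:00, so local arrival = 01:20 + 8:00 = 09:20 on Jan 11.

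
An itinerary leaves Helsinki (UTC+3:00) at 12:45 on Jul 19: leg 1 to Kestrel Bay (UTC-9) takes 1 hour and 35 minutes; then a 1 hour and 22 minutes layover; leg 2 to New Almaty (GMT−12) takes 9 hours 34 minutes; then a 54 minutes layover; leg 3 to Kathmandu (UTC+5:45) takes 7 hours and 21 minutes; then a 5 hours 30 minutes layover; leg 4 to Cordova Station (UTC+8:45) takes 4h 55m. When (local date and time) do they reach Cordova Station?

Convert departure to UTC: 12:45 − 3:00 = 09:45 UTC on Jul 19.
Add 1 hour 35 minutes leg 1 → 11:20 UTC.
Add 1 hour and 22 minutes layover in Kestrel Bay → 12:42 UTC.
Add 9 hours 34 minutes leg 2 → 22:16 UTC.
Add 54 minutes layover in New Almaty → 23:10 UTC.
Add 7 hours and 21 minutes leg 3 → 06:31 UTC (Jul 20).
Add 5 hours 30 minutes layover in Kathmandu → 12:01 UTC.
Add 4 hours and 55 minutes leg 4 → 16:56 UTC.
Cordova Station is UTC+8:45, so local arrival = 16:56 + 8:45 = 01:41 on Jul 21.

01:41 on July 21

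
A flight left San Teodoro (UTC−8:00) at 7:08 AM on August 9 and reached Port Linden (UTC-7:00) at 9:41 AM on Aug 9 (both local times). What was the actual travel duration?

Departure in UTC: 7:08 AM + 8:00 = 3:08 PM on Aug 9.
Arrival in UTC: 9:41 AM + 7:00 = 4:41 PM on Aug 9.
Elapsed = 4:41 PM − 3:08 PM = 1 hour 33 minutes.

1 hour 33 minutes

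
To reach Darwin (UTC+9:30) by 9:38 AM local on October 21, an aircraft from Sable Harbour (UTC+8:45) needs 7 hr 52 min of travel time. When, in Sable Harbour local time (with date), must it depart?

Target arrival in UTC: 9:38 AM − 9:30 = 12:08 AM on Oct 21.
Subtract 7 hours 52 minutes → departure 4:16 PM UTC on Oct 20.
Sable Harbour is UTC+8:45: 4:16 PM + 8:45 = 1:01 AM on Oct 21.

1:01 AM on October 21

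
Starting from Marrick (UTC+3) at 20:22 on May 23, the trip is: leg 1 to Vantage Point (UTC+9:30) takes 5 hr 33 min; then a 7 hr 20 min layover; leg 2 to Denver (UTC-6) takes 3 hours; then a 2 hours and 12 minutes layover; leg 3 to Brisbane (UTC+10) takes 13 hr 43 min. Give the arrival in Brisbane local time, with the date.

Convert departure to UTC: 20:22 − 3:00 = 17:22 UTC on May 23.
Add 5 hours and 33 minutes leg 1 → 22:55 UTC.
Add 7 hours 20 minutes layover in Vantage Point → 06:15 UTC (May 24).
Add 3 hours leg 2 → 09:15 UTC.
Add 2 hours and 12 minutes layover in Denver → 11:27 UTC.
Add 13 hours and 43 minutes leg 3 → 01:10 UTC (May 25).
Brisbane is UTC+10:00, so local arrival = 01:10 + 10:00 = 11:10 on May 25.

11:10 on May 25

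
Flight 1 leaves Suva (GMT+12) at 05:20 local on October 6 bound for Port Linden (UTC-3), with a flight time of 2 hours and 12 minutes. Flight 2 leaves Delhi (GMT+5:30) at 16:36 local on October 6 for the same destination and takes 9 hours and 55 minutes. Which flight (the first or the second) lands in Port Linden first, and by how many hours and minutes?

the first, by 25 hours 29 minutes

Flight 1 in UTC: 05:20 − 12:00 = 17:20 on Oct 5.
+2 hours and 12 minutes → arrive 19:32 UTC on Oct 5.
Flight 2 in UTC: 16:36 − 5:30 = 11:06 on Oct 6.
+9 hours and 55 minutes → arrive 21:01 UTC on Oct 6.
Flight 1 lands earlier by 25 hours 29 minutes.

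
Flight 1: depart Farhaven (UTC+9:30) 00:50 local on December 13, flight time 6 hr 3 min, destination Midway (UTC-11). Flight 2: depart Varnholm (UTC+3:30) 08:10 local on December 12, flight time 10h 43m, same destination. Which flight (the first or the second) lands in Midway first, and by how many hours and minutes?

Flight 1 in UTC: 00:50 − 9:30 = 15:20 on Dec 12.
+6 hours 3 minutes → arrive 21:23 UTC on Dec 12.
Flight 2 in UTC: 08:10 − 3:30 = 04:40 on Dec 12.
+10 hours 43 minutes → arrive 15:23 UTC on Dec 12.
Flight 2 lands earlier by 6 hours.

the second, by 6 hours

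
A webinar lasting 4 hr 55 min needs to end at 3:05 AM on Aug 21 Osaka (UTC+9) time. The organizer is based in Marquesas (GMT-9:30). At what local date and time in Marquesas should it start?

Target end time in UTC: 3:05 AM − 9:00 = 6:05 PM on Aug 20.
Subtract 4 hours 55 minutes → start 1:10 PM UTC on Aug 20.
Marquesas is UTC−9:30: 1:10 PM − 9:30 = 3:40 AM on Aug 20.

3:40 AM on Aug 20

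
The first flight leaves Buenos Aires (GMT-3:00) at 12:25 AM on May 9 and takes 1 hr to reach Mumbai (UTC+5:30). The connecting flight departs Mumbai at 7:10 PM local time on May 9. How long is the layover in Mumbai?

Convert departure to UTC: 12:25 AM + 3:00 = 3:25 AM UTC on May 9.
Add 1 hour flight time → 4:25 AM UTC.
Mumbai is UTC+5:30, so local arrival = 4:25 AM + 5:30 = 9:55 AM on May 9.
Layover = 7:10 PM − 9:55 AM = 9 hours 15 minutes.

9 hours 15 minutes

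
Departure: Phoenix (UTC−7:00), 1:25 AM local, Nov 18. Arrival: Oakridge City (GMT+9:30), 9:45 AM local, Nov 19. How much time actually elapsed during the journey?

15 hours 50 minutes

Departure in UTC: 1:25 AM + 7:00 = 8:25 AM on Nov 18.
Arrival in UTC: 9:45 AM − 9:30 = 12:15 AM on Nov 19.
Elapsed = 12:15 AM − 8:25 AM (+1 day) = 15 hours 50 minutes.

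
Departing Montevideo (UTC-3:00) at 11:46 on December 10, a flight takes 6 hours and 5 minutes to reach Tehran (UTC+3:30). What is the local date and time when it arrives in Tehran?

00:21 on December 11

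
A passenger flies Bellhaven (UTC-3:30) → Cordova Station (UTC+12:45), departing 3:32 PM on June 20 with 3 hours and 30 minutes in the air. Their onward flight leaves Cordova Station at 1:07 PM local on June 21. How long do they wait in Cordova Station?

Convert departure to UTC: 3:32 PM + 3:30 = 7:02 PM UTC on Jun 20.
Add 3 hours 30 minutes flight time → 10:32 PM UTC.
Cordova Station is UTC+12:45, so local arrival = 10:32 PM + 12:45 = 11:17 AM on Jun 21.
Layover = 1:07 PM − 11:17 AM = 1 hour 50 minutes.

1 hour 50 minutes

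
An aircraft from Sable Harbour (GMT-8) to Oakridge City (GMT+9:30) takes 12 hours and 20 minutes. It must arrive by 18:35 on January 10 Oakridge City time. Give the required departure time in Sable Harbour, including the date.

12:45 on January 9

Target arrival in UTC: 18:35 − 9:30 = 09:05 on Jan 10.
Subtract 12 hours 20 minutes → departure 20:45 UTC on Jan 9.
Sable Harbour is UTC−8:00: 20:45 − 8:00 = 12:45 on Jan 9.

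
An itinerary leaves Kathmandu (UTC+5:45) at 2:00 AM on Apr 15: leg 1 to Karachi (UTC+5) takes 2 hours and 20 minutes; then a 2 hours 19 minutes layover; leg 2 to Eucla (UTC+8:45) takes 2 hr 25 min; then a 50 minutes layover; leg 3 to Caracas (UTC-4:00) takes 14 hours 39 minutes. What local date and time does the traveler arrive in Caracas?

Convert departure to UTC: 2:00 AM − 5:45 = 8:15 PM UTC on Apr 14.
Add 2 hours 20 minutes leg 1 → 10:35 PM UTC.
Add 2 hours 19 minutes layover in Karachi → 12:54 AM UTC (Apr 15).
Add 2 hours and 25 minutes leg 2 → 3:19 AM UTC.
Add 50 minutes layover in Eucla → 4:09 AM UTC.
Add 14 hours and 39 minutes leg 3 → 6:48 PM UTC.
Caracas is UTC−4:00, so local arrival = 6:48 PM − 4:00 = 2:48 PM on Apr 15.

2:48 PM on Apr 15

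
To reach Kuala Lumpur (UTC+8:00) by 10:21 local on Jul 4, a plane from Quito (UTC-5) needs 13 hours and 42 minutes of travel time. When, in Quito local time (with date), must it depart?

Target arrival in UTC: 10:21 − 8:00 = 02:21 on Jul 4.
Subtract 13 hours 42 minutes → departure 12:39 UTC on Jul 3.
Quito is UTC−5:00: 12:39 − 5:00 = 07:39 on Jul 3.

07:39 on July 3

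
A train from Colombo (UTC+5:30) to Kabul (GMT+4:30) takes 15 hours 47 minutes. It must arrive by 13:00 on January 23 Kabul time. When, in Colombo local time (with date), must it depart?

22:13 on Jan 22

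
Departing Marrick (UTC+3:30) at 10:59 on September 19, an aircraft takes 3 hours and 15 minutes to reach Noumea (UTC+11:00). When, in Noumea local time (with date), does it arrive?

Convert departure to UTC: 10:59 − 3:30 = 07:29 UTC on Sep 19.
Add 3 hours and 15 minutes travel time → 10:44 UTC.
Noumea is UTC+11:00, so local arrival = 10:44 + 11:00 = 21:44 on Sep 19.

21:44 on September 19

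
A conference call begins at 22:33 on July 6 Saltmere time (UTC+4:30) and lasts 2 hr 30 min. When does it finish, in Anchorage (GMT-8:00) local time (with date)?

12:33 on Jul 6

Convert start to UTC: 22:33 − 4:30 = 18:03 UTC on Jul 6.
Add 2 hours and 30 minutes duration → 20:33 UTC.
Anchorage is UTC−8:00, so local end time = 20:33 − 8:00 = 12:33 on Jul 6.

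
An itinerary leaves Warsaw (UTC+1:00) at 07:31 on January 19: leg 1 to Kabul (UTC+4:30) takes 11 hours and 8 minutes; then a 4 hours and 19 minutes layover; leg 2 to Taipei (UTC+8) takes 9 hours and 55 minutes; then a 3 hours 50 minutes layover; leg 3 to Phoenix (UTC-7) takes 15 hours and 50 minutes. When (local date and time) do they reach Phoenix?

20:33 on Jan 20

Convert departure to UTC: 07:31 − 1:00 = 06:31 UTC on Jan 19.
Add 11 hours 8 minutes leg 1 → 17:39 UTC.
Add 4 hours 19 minutes layover in Kabul → 21:58 UTC.
Add 9 hours 55 minutes leg 2 → 07:53 UTC (Jan 20).
Add 3 hours 50 minutes layover in Taipei → 11:43 UTC.
Add 15 hours 50 minutes leg 3 → 03:33 UTC (Jan 21).
Phoenix is UTC−7:00, so local arrival = 03:33 − 7:00 = 20:33 on Jan 20.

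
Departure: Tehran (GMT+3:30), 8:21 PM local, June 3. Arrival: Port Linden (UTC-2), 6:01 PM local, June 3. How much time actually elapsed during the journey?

3 hours 10 minutes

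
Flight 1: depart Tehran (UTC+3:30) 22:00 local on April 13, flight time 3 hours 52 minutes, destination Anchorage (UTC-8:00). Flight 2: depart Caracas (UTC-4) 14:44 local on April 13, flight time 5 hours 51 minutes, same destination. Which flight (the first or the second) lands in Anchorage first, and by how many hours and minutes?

Flight 1 in UTC: 22:00 − 3:30 = 18:30 on Apr 13.
+3 hours and 52 minutes → arrive 22:22 UTC on Apr 13.
Flight 2 in UTC: 14:44 + 4:00 = 18:44 on Apr 13.
+5 hours and 51 minutes → arrive 00:35 UTC on Apr 14.
Flight 1 lands earlier by 2 hours 13 minutes.

the first, by 2 hours 13 minutes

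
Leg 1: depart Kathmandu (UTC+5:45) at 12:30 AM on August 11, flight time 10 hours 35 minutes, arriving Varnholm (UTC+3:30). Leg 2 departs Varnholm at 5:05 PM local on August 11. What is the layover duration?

8 hours 15 minutes

Convert departure to UTC: 12:30 AM − 5:45 = 6:45 PM UTC on Aug 10.
Add 10 hours 35 minutes flight time → 5:20 AM UTC (Aug 11).
Varnholm is UTC+3:30, so local arrival = 5:20 AM + 3:30 = 8:50 AM on Aug 11.
Layover = 5:05 PM − 8:50 AM = 8 hours 15 minutes.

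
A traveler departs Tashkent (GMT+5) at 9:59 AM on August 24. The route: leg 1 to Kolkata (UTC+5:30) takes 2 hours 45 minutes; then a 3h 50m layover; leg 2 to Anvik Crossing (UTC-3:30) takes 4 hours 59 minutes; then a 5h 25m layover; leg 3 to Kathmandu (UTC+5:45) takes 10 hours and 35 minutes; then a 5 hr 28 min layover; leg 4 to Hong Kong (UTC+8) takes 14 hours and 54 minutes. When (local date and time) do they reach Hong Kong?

12:55 PM on August 26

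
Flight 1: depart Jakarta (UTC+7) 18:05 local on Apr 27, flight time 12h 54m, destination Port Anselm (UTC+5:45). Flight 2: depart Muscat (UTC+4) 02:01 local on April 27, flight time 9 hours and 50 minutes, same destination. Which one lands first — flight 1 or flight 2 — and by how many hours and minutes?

Flight 1 in UTC: 18:05 − 7:00 = 11:05 on Apr 27.
+12 hours and 54 minutes → arrive 23:59 UTC on Apr 27.
Flight 2 in UTC: 02:01 − 4:00 = 22:01 on Apr 26.
+9 hours and 50 minutes → arrive 07:51 UTC on Apr 27.
Flight 2 lands earlier by 16 hours 8 minutes.

the second, by 16 hours 8 minutes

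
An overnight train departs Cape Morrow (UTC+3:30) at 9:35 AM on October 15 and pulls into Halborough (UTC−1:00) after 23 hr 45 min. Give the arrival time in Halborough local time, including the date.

4:50 AM on October 16

Convert departure to UTC: 9:35 AM − 3:30 = 6:05 AM UTC on Oct 15.
Add 23 hours 45 minutes travel time → 5:50 AM UTC (Oct 16).
Halborough is UTC−1:00, so local arrival = 5:50 AM − 1:00 = 4:50 AM on Oct 16.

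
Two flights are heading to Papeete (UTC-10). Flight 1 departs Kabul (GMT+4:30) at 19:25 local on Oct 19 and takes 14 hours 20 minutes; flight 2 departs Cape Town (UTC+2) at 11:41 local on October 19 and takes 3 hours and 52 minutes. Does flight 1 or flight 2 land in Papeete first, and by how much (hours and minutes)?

Flight 1 in UTC: 19:25 − 4:30 = 14:55 on Oct 19.
+14 hours and 20 minutes → arrive 05:15 UTC on Oct 20.
Flight 2 in UTC: 11:41 − 2:00 = 09:41 on Oct 19.
+3 hours and 52 minutes → arrive 13:33 UTC on Oct 19.
Flight 2 lands earlier by 15 hours 42 minutes.

the second, by 15 hours 42 minutes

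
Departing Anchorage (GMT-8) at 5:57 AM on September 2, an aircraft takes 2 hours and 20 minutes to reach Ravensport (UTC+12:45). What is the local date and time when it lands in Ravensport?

Convert departure to UTC: 5:57 AM + 8:00 = 1:57 PM UTC on Sep 2.
Add 2 hours and 20 minutes travel time → 4:17 PM UTC.
Ravensport is UTC+12:45, so local arrival = 4:17 PM + 12:45 = 5:02 AM on Sep 3.

5:02 AM on Sep 3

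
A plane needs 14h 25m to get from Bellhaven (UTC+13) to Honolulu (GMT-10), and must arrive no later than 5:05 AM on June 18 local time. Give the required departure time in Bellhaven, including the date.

1:40 PM on June 18

Target arrival in UTC: 5:05 AM + 10:00 = 3:05 PM on Jun 18.
Subtract 14 hours and 25 minutes → departure 12:40 AM UTC on Jun 18.
Bellhaven is UTC+13:00: 12:40 AM + 13:00 = 1:40 PM on Jun 18.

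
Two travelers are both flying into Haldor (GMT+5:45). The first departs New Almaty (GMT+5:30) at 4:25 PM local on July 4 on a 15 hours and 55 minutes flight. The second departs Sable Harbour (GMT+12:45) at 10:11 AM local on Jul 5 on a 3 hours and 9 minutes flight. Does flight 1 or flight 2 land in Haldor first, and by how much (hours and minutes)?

Flight 1 in UTC: 4:25 PM − 5:30 = 10:55 AM on Jul 4.
+15 hours 55 minutes → arrive 2:50 AM UTC on Jul 5.
Flight 2 in UTC: 10:11 AM − 12:45 = 9:26 PM on Jul 4.
+3 hours and 9 minutes → arrive 12:35 AM UTC on Jul 5.
Flight 2 lands earlier by 2 hours 15 minutes.

the second, by 2 hours 15 minutes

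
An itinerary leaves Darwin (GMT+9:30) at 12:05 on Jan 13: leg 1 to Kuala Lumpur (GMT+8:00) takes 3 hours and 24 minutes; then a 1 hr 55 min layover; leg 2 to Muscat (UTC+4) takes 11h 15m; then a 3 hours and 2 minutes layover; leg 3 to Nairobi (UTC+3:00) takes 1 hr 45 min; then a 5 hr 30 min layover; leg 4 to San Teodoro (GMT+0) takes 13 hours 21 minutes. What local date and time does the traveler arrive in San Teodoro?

Convert departure to UTC: 12:05 − 9:30 = 02:35 UTC on Jan 13.
Add 3 hours and 24 minutes leg 1 → 05:59 UTC.
Add 1 hour and 55 minutes layover in Kuala Lumpur → 07:54 UTC.
Add 11 hours 15 minutes leg 2 → 19:09 UTC.
Add 3 hours and 2 minutes layover in Muscat → 22:11 UTC.
Add 1 hour and 45 minutes leg 3 → 23:56 UTC.
Add 5 hours 30 minutes layover in Nairobi → 05:26 UTC (Jan 14).
Add 13 hours 21 minutes leg 4 → 18:47 UTC.
San Teodoro is UTC+0, so local arrival is the same: 18:47 on Jan 14.

18:47 on January 14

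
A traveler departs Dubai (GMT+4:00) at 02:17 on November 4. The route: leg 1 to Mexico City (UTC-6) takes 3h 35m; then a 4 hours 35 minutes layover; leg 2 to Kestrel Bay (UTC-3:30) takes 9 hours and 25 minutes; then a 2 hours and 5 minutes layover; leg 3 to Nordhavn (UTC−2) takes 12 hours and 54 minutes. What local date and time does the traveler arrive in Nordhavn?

Convert departure to UTC: 02:17 − 4:00 = 22:17 UTC on Nov 3.
Add 3 hours 35 minutes leg 1 → 01:52 UTC (Nov 4).
Add 4 hours and 35 minutes layover in Mexico City → 06:27 UTC.
Add 9 hours 25 minutes leg 2 → 15:52 UTC.
Add 2 hours 5 minutes layover in Kestrel Bay → 17:57 UTC.
Add 12 hours and 54 minutes leg 3 → 06:51 UTC (Nov 5).
Nordhavn is UTC−2:00, so local arrival = 06:51 − 2:00 = 04:51 on Nov 5.

04:51 on Nov 5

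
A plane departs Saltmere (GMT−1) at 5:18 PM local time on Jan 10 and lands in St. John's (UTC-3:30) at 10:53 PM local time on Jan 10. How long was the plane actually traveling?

8 hours 5 minutes

Departure in UTC: 5:18 PM + 1:00 = 6:18 PM on Jan 10.
Arrival in UTC: 10:53 PM + 3:30 = 2:23 AM on Jan 11.
Elapsed = 2:23 AM − 6:18 PM (+1 day) = 8 hours 5 minutes.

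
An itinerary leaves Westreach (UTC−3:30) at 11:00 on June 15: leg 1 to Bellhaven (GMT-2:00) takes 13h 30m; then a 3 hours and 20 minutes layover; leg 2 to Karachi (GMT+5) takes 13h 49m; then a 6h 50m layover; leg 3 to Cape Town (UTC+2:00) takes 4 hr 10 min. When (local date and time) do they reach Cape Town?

10:09 on Jun 17

Convert departure to UTC: 11:00 + 3:30 = 14:30 UTC on Jun 15.
Add 13 hours and 30 minutes leg 1 → 04:00 UTC (Jun 16).
Add 3 hours 20 minutes layover in Bellhaven → 07:20 UTC.
Add 13 hours 49 minutes leg 2 → 21:09 UTC.
Add 6 hours 50 minutes layover in Karachi → 03:59 UTC (Jun 17).
Add 4 hours 10 minutes leg 3 → 08:09 UTC.
Cape Town is UTC+2:00, so local arrival = 08:09 + 2:00 = 10:09 on Jun 17.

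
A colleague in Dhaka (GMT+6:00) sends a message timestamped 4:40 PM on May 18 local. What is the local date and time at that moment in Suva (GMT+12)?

Suva is 6:00 ahead of Dhaka.
Shift by the zone difference: 4:40 PM + 6:00 = 10:40 PM on May 18 in Suva.

10:40 PM on May 18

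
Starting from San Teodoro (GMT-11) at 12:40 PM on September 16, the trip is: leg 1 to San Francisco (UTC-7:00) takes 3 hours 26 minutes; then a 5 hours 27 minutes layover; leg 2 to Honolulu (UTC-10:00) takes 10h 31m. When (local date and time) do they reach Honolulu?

9:04 AM on September 17

Convert departure to UTC: 12:40 PM + 11:00 = 11:40 PM UTC on Sep 16.
Add 3 hours and 26 minutes leg 1 → 3:06 AM UTC (Sep 17).
Add 5 hours and 27 minutes layover in San Francisco → 8:33 AM UTC.
Add 10 hours 31 minutes leg 2 → 7:04 PM UTC.
Honolulu is UTC−10:00, so local arrival = 7:04 PM − 10:00 = 9:04 AM on Sep 17.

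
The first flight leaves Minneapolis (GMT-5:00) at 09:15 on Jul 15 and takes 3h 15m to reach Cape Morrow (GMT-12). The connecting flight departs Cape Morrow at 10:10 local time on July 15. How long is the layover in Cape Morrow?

4 hours 40 minutes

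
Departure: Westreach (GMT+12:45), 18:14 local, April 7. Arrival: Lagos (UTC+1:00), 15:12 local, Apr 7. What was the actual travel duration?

Lagos is 11:45 behind Westreach.
Clock-face elapsed time (ignoring zones) is −3 hours 2 minutes.
Actual elapsed = −3 hours 2 minutes + 11:45 = 8 hours 43 minutes.

8 hours 43 minutes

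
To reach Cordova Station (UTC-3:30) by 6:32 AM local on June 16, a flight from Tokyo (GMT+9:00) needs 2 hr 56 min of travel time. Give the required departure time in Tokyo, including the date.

Target arrival in UTC: 6:32 AM + 3:30 = 10:02 AM on Jun 16.
Subtract 2 hours and 56 minutes → departure 7:06 AM UTC on Jun 16.
Tokyo is UTC+9:00: 7:06 AM + 9:00 = 4:06 PM on Jun 16.

4:06 PM on Jun 16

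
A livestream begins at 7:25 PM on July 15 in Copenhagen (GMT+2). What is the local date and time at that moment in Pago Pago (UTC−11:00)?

In UTC: 7:25 PM − 2:00 = 5:25 PM on Jul 15.
Pago Pago is UTC−11:00: 5:25 PM − 11:00 = 6:25 AM on Jul 15.

6:25 AM on Jul 15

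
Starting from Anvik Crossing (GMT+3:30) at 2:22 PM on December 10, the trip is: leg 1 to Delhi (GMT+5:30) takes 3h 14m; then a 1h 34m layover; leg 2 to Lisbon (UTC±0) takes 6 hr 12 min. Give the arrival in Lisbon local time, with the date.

9:52 PM on December 10

Convert departure to UTC: 2:22 PM − 3:30 = 10:52 AM UTC on Dec 10.
Add 3 hours 14 minutes leg 1 → 2:06 PM UTC.
Add 1 hour 34 minutes layover in Delhi → 3:40 PM UTC.
Add 6 hours and 12 minutes leg 2 → 9:52 PM UTC.
Lisbon is UTC+0, so local arrival is the same: 9:52 PM on Dec 10.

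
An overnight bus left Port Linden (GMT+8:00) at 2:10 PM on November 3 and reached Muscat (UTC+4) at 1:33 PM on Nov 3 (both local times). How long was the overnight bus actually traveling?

3 hours 23 minutes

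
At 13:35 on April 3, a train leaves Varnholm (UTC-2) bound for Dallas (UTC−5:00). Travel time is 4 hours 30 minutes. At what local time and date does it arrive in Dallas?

15:05 on April 3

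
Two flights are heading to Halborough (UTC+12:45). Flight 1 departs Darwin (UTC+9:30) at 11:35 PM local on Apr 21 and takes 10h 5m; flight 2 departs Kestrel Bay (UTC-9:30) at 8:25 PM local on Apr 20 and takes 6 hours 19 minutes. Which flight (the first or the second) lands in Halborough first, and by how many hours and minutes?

Flight 1 in UTC: 11:35 PM − 9:30 = 2:05 PM on Apr 21.
+10 hours and 5 minutes → arrive 12:10 AM UTC on Apr 22.
Flight 2 in UTC: 8:25 PM + 9:30 = 5:55 AM on Apr 21.
+6 hours 19 minutes → arrive 12:14 PM UTC on Apr 21.
Flight 2 lands earlier by 11 hours 56 minutes.

the second, by 11 hours 56 minutes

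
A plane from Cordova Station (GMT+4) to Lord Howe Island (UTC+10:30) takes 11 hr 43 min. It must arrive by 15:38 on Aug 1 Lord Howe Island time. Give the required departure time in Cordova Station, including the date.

21:25 on Jul 31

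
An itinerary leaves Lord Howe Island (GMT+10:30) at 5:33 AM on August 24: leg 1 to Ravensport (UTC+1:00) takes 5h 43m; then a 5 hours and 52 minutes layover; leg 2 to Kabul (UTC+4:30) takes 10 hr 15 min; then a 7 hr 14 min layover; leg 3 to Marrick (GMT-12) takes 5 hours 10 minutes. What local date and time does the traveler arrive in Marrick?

Convert departure to UTC: 5:33 AM − 10:30 = 7:03 PM UTC on Aug 23.
Add 5 hours and 43 minutes leg 1 → 12:46 AM UTC (Aug 24).
Add 5 hours and 52 minutes layover in Ravensport → 6:38 AM UTC.
Add 10 hours and 15 minutes leg 2 → 4:53 PM UTC.
Add 7 hours 14 minutes layover in Kabul → 12:07 AM UTC (Aug 25).
Add 5 hours 10 minutes leg 3 → 5:17 AM UTC.
Marrick is UTC−12:00, so local arrival = 5:17 AM − 12:00 = 5:17 PM on Aug 24.

5:17 PM on August 24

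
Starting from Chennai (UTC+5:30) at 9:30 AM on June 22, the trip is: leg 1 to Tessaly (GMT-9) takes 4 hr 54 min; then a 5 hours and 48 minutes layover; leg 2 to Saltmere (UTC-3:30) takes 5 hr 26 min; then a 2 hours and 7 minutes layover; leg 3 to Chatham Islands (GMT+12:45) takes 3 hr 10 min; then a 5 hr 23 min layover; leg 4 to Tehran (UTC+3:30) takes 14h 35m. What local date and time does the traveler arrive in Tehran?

Convert departure to UTC: 9:30 AM − 5:30 = 4:00 AM UTC on Jun 22.
Add 4 hours 54 minutes leg 1 → 8:54 AM UTC.
Add 5 hours 48 minutes layover in Tessaly → 2:42 PM UTC.
Add 5 hours 26 minutes leg 2 → 8:08 PM UTC.
Add 2 hours 7 minutes layover in Saltmere → 10:15 PM UTC.
Add 3 hours 10 minutes leg 3 → 1:25 AM UTC (Jun 23).
Add 5 hours 23 minutes layover in Chatham Islands → 6:48 AM UTC.
Add 14 hours 35 minutes leg 4 → 9:23 PM UTC.
Tehran is UTC+3:30, so local arrival = 9:23 PM + 3:30 = 12:53 AM on Jun 24.

12:53 AM on Jun 24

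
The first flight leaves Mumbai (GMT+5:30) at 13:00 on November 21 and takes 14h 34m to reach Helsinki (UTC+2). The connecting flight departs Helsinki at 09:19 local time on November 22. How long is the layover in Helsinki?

9 hours 15 minutes

Convert departure to UTC: 13:00 − 5:30 = 07:30 UTC on Nov 21.
Add 14 hours and 34 minutes flight time → 22:04 UTC.
Helsinki is UTC+2:00, so local arrival = 22:04 + 2:00 = 00:04 on Nov 22.
Layover = 09:19 − 00:04 = 9 hours 15 minutes.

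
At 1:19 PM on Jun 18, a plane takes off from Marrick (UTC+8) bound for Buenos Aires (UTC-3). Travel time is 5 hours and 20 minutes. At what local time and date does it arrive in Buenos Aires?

Convert departure to UTC: 1:19 PM − 8:00 = 5:19 AM UTC on Jun 18.
Add 5 hours and 20 minutes travel time → 10:39 AM UTC.
Buenos Aires is UTC−3:00, so local arrival = 10:39 AM − 3:00 = 7:39 AM on Jun 18.

7:39 AM on June 18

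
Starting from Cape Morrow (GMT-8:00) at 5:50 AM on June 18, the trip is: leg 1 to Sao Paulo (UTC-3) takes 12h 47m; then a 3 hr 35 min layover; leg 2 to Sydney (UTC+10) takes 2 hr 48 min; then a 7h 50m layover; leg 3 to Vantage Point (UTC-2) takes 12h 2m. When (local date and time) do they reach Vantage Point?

2:52 AM on June 20

Convert departure to UTC: 5:50 AM + 8:00 = 1:50 PM UTC on Jun 18.
Add 12 hours 47 minutes leg 1 → 2:37 AM UTC (Jun 19).
Add 3 hours 35 minutes layover in Sao Paulo → 6:12 AM UTC.
Add 2 hours and 48 minutes leg 2 → 9:00 AM UTC.
Add 7 hours and 50 minutes layover in Sydney → 4:50 PM UTC.
Add 12 hours and 2 minutes leg 3 → 4:52 AM UTC (Jun 20).
Vantage Point is UTC−2:00, so local arrival = 4:52 AM − 2:00 = 2:52 AM on Jun 20.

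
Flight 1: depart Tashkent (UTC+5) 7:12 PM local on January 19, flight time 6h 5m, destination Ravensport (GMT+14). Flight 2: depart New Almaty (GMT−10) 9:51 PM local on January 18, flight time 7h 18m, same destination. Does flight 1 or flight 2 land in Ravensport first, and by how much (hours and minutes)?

the second, by 5 hours 8 minutes

Flight 1 in UTC: 7:12 PM − 5:00 = 2:12 PM on Jan 19.
+6 hours and 5 minutes → arrive 8:17 PM UTC on Jan 19.
Flight 2 in UTC: 9:51 PM + 10:00 = 7:51 AM on Jan 19.
+7 hours and 18 minutes → arrive 3:09 PM UTC on Jan 19.
Flight 2 lands earlier by 5 hours 8 minutes.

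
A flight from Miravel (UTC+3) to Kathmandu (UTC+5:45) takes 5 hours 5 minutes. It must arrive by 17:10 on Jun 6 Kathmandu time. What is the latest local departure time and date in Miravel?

Target arrival in UTC: 17:10 − 5:45 = 11:25 on Jun 6.
Subtract 5 hours 5 minutes → departure 06:20 UTC on Jun 6.
Miravel is UTC+3:00: 06:20 + 3:00 = 09:20 on Jun 6.

09:20 on Jun 6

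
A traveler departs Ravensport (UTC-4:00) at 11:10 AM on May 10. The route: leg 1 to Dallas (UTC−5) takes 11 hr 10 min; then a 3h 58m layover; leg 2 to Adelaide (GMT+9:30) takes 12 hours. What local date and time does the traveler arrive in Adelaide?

Convert departure to UTC: 11:10 AM + 4:00 = 3:10 PM UTC on May 10.
Add 11 hours and 10 minutes leg 1 → 2:20 AM UTC (May 11).
Add 3 hours and 58 minutes layover in Dallas → 6:18 AM UTC.
Add 12 hours leg 2 → 6:18 PM UTC.
Adelaide is UTC+9:30, so local arrival = 6:18 PM + 9:30 = 3:48 AM on May 12.

3:48 AM on May 12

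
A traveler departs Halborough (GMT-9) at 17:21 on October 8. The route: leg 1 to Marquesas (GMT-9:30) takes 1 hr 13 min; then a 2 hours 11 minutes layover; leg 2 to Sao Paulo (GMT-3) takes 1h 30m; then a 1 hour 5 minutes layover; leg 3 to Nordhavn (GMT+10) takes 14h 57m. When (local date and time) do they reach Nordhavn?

Convert departure to UTC: 17:21 + 9:00 = 02:21 UTC on Oct 9.
Add 1 hour 13 minutes leg 1 → 03:34 UTC.
Add 2 hours and 11 minutes layover in Marquesas → 05:45 UTC.
Add 1 hour 30 minutes leg 2 → 07:15 UTC.
Add 1 hour and 5 minutes layover in Sao Paulo → 08:20 UTC.
Add 14 hours and 57 minutes leg 3 → 23:17 UTC.
Nordhavn is UTC+10:00, so local arrival = 23:17 + 10:00 = 09:17 on Oct 10.

09:17 on October 10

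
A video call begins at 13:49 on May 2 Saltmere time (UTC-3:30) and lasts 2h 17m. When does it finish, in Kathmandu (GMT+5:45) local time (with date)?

01:21 on May 3

Kathmandu is 9:15 ahead of Saltmere.
After 2 hours 17 minutes it is 16:06 in Saltmere.
Shift by the zone difference: 16:06 + 9:15 = 01:21 on May 3 in Kathmandu.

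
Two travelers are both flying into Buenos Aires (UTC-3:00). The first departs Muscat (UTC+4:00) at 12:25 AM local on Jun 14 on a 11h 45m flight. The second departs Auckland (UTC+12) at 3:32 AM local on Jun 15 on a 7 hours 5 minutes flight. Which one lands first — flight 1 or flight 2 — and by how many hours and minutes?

the first, by 14 hours 27 minutes

Flight 1 in UTC: 12:25 AM − 4:00 = 8:25 PM on Jun 13.
+11 hours and 45 minutes → arrive 8:10 AM UTC on Jun 14.
Flight 2 in UTC: 3:32 AM − 12:00 = 3:32 PM on Jun 14.
+7 hours and 5 minutes → arrive 10:37 PM UTC on Jun 14.
Flight 1 lands earlier by 14 hours 27 minutes.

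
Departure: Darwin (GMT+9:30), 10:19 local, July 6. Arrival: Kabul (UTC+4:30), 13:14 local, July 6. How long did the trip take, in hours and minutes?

Kabul is 5:00 behind Darwin.
Clock-face elapsed time (ignoring zones) is 2 hours 55 minutes.
Actual elapsed = 2 hours 55 minutes + 5:00 = 7 hours 55 minutes.

7 hours 55 minutes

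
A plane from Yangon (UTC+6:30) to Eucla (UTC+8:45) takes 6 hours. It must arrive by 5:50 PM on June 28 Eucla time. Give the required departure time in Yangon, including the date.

Target arrival in UTC: 5:50 PM − 8:45 = 9:05 AM on Jun 28.
Subtract 6 hours → departure 3:05 AM UTC on Jun 28.
Yangon is UTC+6:30: 3:05 AM + 6:30 = 9:35 AM on Jun 28.

9:35 AM on June 28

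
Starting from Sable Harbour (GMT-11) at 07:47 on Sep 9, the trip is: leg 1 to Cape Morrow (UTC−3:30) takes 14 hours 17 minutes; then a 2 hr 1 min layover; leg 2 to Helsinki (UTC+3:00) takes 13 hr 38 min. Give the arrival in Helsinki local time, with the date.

03:43 on Sep 11

Convert departure to UTC: 07:47 + 11:00 = 18:47 UTC on Sep 9.
Add 14 hours 17 minutes leg 1 → 09:04 UTC (Sep 10).
Add 2 hours and 1 minute layover in Cape Morrow → 11:05 UTC.
Add 13 hours 38 minutes leg 2 → 00:43 UTC (Sep 11).
Helsinki is UTC+3:00, so local arrival = 00:43 + 3:00 = 03:43 on Sep 11.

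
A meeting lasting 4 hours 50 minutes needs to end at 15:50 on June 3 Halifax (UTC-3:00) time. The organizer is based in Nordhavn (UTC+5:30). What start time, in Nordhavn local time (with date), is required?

19:30 on Jun 3

Target end time in UTC: 15:50 + 3:00 = 18:50 on Jun 3.
Subtract 4 hours 50 minutes → start 14:00 UTC on Jun 3.
Nordhavn is UTC+5:30: 14:00 + 5:30 = 19:30 on Jun 3.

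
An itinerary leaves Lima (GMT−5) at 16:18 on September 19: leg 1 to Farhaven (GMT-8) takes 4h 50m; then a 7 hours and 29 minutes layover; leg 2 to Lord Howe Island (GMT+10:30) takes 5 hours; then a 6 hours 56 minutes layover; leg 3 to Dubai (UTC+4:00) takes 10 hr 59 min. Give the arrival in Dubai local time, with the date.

Convert departure to UTC: 16:18 + 5:00 = 21:18 UTC on Sep 19.
Add 4 hours and 50 minutes leg 1 → 02:08 UTC (Sep 20).
Add 7 hours 29 minutes layover in Farhaven → 09:37 UTC.
Add 5 hours leg 2 → 14:37 UTC.
Add 6 hours 56 minutes layover in Lord Howe Island → 21:33 UTC.
Add 10 hours and 59 minutes leg 3 → 08:32 UTC (Sep 21).
Dubai is UTC+4:00, so local arrival = 08:32 + 4:00 = 12:32 on Sep 21.

12:32 on September 21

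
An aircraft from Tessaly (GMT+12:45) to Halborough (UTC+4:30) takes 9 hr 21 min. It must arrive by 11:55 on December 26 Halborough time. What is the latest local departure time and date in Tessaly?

Target arrival in UTC: 11:55 − 4:30 = 07:25 on Dec 26.
Subtract 9 hours and 21 minutes → departure 22:04 UTC on Dec 25.
Tessaly is UTC+12:45: 22:04 + 12:45 = 10:49 on Dec 26.

10:49 on Dec 26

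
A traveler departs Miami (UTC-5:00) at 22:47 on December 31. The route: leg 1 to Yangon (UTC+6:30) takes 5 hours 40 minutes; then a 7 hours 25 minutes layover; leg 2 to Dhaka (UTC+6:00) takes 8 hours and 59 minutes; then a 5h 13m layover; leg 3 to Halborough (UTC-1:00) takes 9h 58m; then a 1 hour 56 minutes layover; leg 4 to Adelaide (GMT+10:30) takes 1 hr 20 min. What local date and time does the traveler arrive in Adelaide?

Convert departure to UTC: 22:47 + 5:00 = 03:47 UTC on Jan 1.
Add 5 hours and 40 minutes leg 1 → 09:27 UTC.
Add 7 hours 25 minutes layover in Yangon → 16:52 UTC.
Add 8 hours and 59 minutes leg 2 → 01:51 UTC (Jan 2).
Add 5 hours and 13 minutes layover in Dhaka → 07:04 UTC.
Add 9 hours 58 minutes leg 3 → 17:02 UTC.
Add 1 hour and 56 minutes layover in Halborough → 18:58 UTC.
Add 1 hour 20 minutes leg 4 → 20:18 UTC.
Adelaide is UTC+10:30, so local arrival = 20:18 + 10:30 = 06:48 on Jan 3.

06:48 on Jan 3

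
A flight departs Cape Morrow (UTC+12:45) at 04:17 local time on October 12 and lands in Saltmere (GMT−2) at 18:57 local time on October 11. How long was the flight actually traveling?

Departure in UTC: 04:17 − 12:45 = 15:32 on Oct 11.
Arrival in UTC: 18:57 + 2:00 = 20:57 on Oct 11.
Elapsed = 20:57 − 15:32 = 5 hours 25 minutes.

5 hours 25 minutes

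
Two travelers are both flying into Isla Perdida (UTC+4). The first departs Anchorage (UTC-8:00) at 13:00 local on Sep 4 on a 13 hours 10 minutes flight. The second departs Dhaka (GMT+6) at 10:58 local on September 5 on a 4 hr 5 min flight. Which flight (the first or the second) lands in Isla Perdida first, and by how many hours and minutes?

the second, by 1 hour 7 minutes

Flight 1 in UTC: 13:00 + 8:00 = 21:00 on Sep 4.
+13 hours and 10 minutes → arrive 10:10 UTC on Sep 5.
Flight 2 in UTC: 10:58 − 6:00 = 04:58 on Sep 5.
+4 hours 5 minutes → arrive 09:03 UTC on Sep 5.
Flight 2 lands earlier by 1 hour 7 minutes.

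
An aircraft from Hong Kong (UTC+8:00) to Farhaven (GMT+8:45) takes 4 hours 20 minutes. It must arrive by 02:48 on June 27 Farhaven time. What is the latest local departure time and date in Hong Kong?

21:43 on June 26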